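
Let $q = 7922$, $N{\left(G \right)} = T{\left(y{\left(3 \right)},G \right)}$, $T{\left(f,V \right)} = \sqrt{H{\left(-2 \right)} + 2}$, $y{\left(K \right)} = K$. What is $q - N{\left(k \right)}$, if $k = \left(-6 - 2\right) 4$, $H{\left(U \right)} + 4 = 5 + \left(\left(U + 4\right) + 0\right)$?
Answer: $7922 - \sqrt{5} \approx 7919.8$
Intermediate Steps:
$H{\left(U \right)} = 5 + U$ ($H{\left(U \right)} = -4 + \left(5 + \left(\left(U + 4\right) + 0\right)\right) = -4 + \left(5 + \left(\left(4 + U\right) + 0\right)\right) = -4 + \left(5 + \left(4 + U\right)\right) = -4 + \left(9 + U\right) = 5 + U$)
$k = -32$ ($k = \left(-8\right) 4 = -32$)
$T{\left(f,V \right)} = \sqrt{5}$ ($T{\left(f,V \right)} = \sqrt{\left(5 - 2\right) + 2} = \sqrt{3 + 2} = \sqrt{5}$)
$N{\left(G \right)} = \sqrt{5}$
$q - N{\left(k \right)} = 7922 - \sqrt{5}$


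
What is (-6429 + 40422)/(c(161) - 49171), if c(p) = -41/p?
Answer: -5472873/7916572 ≈ -0.69132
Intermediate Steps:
(-6429 + 40422)/(c(161) - 49171) = (-6429 + 40422)/(-41/161 - 49171) = 33993/(-41*1/161 - 49171) = 33993/(-41/161 - 49171) = 33993/(-7916572/161) = 33993*(-161/7916572) = -5472873/7916572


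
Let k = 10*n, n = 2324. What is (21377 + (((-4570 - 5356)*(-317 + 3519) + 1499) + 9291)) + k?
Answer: -31727645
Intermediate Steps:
k = 23240 (k = 10*2324 = 23240)
(21377 + (((-4570 - 5356)*(-317 + 3519) + 1499) + 9291)) + k = (21377 + (((-4570 - 5356)*(-317 + 3519) + 1499) + 9291)) + 23240 = (21377 + ((-9926*3202 + 1499) + 9291)) + 23240 = (21377 + ((-31783052 + 1499) + 9291)) + 23240 = (21377 + (-31781553 + 9291)) + 23240 = (21377 - 31772262) + 23240 = -31750885 + 23240 = -31727645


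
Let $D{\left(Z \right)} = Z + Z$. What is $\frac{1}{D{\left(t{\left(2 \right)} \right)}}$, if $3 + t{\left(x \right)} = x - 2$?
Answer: $- \frac{1}{6} \approx -0.16667$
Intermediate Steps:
$t{\left(x \right)} = -5 + x$ ($t{\left(x \right)} = -3 + \left(x - 2\right) = -3 + \left(-2 + x\right) = -5 + x$)
$D{\left(Z \right)} = 2 Z$
$\frac{1}{D{\left(t{\left(2 \right)} \right)}} = \frac{1}{2 \left(-5 + 2\right)} = \frac{1}{2 \left(-3\right)} = \frac{1}{-6} = - \frac{1}{6}$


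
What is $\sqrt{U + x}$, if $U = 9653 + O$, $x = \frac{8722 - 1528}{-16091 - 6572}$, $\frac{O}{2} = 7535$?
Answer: $\frac{\sqrt{12697855782765}}{22663} \approx 157.23$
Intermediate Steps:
$O = 15070$ ($O = 2 \cdot 7535 = 15070$)
$x = - \frac{7194}{22663}$ ($x = \frac{7194}{-22663} = 7194 \left(- \frac{1}{22663}\right) = - \frac{7194}{22663} \approx -0.31743$)
$U = 24723$ ($U = 9653 + 15070 = 24723$)
$\sqrt{U + x} = \sqrt{24723 - \frac{7194}{22663}} = \sqrt{\frac{560290155}{22663}} = \frac{\sqrt{12697855782765}}{22663}$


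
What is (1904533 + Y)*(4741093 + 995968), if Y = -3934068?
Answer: -11643566096635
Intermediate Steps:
(1904533 + Y)*(4741093 + 995968) = (1904533 - 3934068)*(4741093 + 995968) = -2029535*5737061 = -11643566096635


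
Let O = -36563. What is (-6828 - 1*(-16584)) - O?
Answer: 46319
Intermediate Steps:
(-6828 - 1*(-16584)) - O = (-6828 - 1*(-16584)) - 1*(-36563) = (-6828 + 16584) + 36563 = 9756 + 36563 = 46319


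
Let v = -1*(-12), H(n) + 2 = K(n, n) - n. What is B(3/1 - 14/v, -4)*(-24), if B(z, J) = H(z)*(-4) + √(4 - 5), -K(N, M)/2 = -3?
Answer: 208 - 24*I ≈ 208.0 - 24.0*I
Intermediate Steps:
K(N, M) = 6 (K(N, M) = -2*(-3) = 6)
H(n) = 4 - n (H(n) = -2 + (6 - n) = 4 - n)
v = 12
B(z, J) = -16 + I + 4*z (B(z, J) = (4 - z)*(-4) + √(4 - 5) = (-16 + 4*z) + √(-1) = (-16 + 4*z) + I = -16 + I + 4*z)
B(3/1 - 14/v, -4)*(-24) = (-16 + I + 4*(3/1 - 14/12))*(-24) = (-16 + I + 4*(3*1 - 14*1/12))*(-24) = (-16 + I + 4*(3 - 7/6))*(-24) = (-16 + I + 4*(11/6))*(-24) = (-16 + I + 22/3)*(-24) = (-26/3 + I)*(-24) = 208 - 24*I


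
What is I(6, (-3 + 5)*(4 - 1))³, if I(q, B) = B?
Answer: 216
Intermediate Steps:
I(6, (-3 + 5)*(4 - 1))³ = ((-3 + 5)*(4 - 1))³ = (2*3)³ = 6³ = 216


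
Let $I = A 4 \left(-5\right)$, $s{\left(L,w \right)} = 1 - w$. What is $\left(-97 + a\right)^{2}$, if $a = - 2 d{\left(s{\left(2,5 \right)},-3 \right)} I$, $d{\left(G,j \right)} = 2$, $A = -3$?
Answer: $113569$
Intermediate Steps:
$I = 60$ ($I = \left(-3\right) 4 \left(-5\right) = \left(-12\right) \left(-5\right) = 60$)
$a = -240$ ($a = \left(-2\right) 2 \cdot 60 = \left(-4\right) 60 = -240$)
$\left(-97 + a\right)^{2} = \left(-97 - 240\right)^{2} = \left(-337\right)^{2} = 113569$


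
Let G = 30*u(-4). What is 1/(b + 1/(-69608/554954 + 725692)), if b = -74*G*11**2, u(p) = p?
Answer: 201362804280/216360305943051877 ≈ 9.3068e-7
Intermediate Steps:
G = -120 (G = 30*(-4) = -120)
b = 1074480 (b = -74*(-120)*11**2 = 8880*121 = 1074480)
1/(b + 1/(-69608/554954 + 725692)) = 1/(1074480 + 1/(-69608/554954 + 725692)) = 1/(1074480 + 1/(-69608*1/554954 + 725692)) = 1/(1074480 + 1/(-34804/277477 + 725692)) = 1/(1074480 + 1/(201362804280/277477)) = 1/(1074480 + 277477/201362804280) = 1/(216360305943051877/201362804280) = 201362804280/216360305943051877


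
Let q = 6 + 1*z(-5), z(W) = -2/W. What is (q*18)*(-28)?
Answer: -16128/5 ≈ -3225.6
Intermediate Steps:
q = 32/5 (q = 6 + 1*(-2/(-5)) = 6 + 1*(-2*(-1/5)) = 6 + 1*(2/5) = 6 + 2/5 = 32/5 ≈ 6.4000)
(q*18)*(-28) = ((32/5)*18)*(-28) = (576/5)*(-28) = -16128/5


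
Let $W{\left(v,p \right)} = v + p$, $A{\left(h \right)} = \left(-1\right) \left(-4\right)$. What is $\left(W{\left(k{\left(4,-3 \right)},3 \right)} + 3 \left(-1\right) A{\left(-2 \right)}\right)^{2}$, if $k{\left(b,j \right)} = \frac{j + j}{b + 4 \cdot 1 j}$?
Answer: $\frac{1089}{16} \approx 68.063$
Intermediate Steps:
$A{\left(h \right)} = 4$
$k{\left(b,j \right)} = \frac{2 j}{b + 4 j}$
$W{\left(v,p \right)} = p + v$
$\left(W{\left(k{\left(4,-3 \right)},3 \right)} + 3 \left(-1\right) A{\left(-2 \right)}\right)^{2} = \left(\left(3 + 2 \left(-3\right) \frac{1}{4 + 4 \left(-3\right)}\right) + 3 \left(-1\right) 4\right)^{2} = \left(\left(3 + 2 \left(-3\right) \frac{1}{4 - 12}\right) - 12\right)^{2} = \left(\left(3 + 2 \left(-3\right) \frac{1}{-8}\right) - 12\right)^{2} = \left(\left(3 + 2 \left(-3\right) \left(- \frac{1}{8}\right)\right) - 12\right)^{2} = \left(\left(3 + \frac{3}{4}\right) - 12\right)^{2} = \left(\frac{15}{4} - 12\right)^{2} = \left(- \frac{33}{4}\right)^{2} = \frac{1089}{16}$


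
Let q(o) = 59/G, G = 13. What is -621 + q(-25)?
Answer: -8014/13 ≈ -616.46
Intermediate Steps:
q(o) = 59/13
-621 + q(-25) = -621 + 59/13 = -8014/13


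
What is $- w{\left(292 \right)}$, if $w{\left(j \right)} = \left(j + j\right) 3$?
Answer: $-1752$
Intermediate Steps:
$w{\left(j \right)} = 6 j$ ($w{\left(j \right)} = 2 j 3 = 6 j$)
$- w{\left(292 \right)} = - 6 \cdot 292 = \left(-1\right) 1752 = -1752$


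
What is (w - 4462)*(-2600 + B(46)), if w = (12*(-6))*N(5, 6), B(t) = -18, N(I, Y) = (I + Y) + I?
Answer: 14697452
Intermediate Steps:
N(I, Y) = Y + 2*I
w = -1152 (w = (12*(-6))*(6 + 2*5) = -72*(6 + 10) = -72*16 = -1152)
(w - 4462)*(-2600 + B(46)) = (-1152 - 4462)*(-2600 - 18) = -5614*(-2618) = 14697452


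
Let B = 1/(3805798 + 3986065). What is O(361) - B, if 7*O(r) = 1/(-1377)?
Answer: -7801502/75105767457 ≈ -0.00010387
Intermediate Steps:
O(r) = -1/9639 (O(r) = (1/7)/(-1377) = (1/7)*(-1/1377) = -1/9639)
B = 1/7791863 ≈ 1.2834e-7
O(361) - B = -1/9639 - 1*1/7791863 = -1/9639 - 1/7791863 = -7801502/75105767457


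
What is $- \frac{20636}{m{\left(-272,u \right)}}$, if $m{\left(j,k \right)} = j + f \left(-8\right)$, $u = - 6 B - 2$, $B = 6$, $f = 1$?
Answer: $\frac{737}{10} \approx 73.7$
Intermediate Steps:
$u = -38$ ($u = \left(-6\right) 6 - 2 = -36 - 2 = -38$)
$m{\left(j,k \right)} = -8 + j$ ($m{\left(j,k \right)} = j + 1 \left(-8\right) = j - 8 = -8 + j$)
$- \frac{20636}{m{\left(-272,u \right)}} = - \frac{20636}{-8 - 272} = - \frac{20636}{-280} = \left(-20636\right) \left(- \frac{1}{280}\right) = \frac{737}{10}$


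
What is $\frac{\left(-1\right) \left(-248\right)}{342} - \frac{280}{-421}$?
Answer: $\frac{100084}{71991} \approx 1.3902$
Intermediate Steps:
$\frac{\left(-1\right) \left(-248\right)}{342} - \frac{280}{-421} = 248 \cdot \frac{1}{342} - - \frac{280}{421} = \frac{124}{171} + \frac{280}{421} = \frac{100084}{71991}$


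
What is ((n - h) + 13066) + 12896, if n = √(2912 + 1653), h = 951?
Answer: 25011 + √4565 ≈ 25079.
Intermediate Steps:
n = √4565 ≈ 67.565
((n - h) + 13066) + 12896 = ((√4565 - 1*951) + 13066) + 12896 = ((√4565 - 951) + 13066) + 12896 = ((-951 + √4565) + 13066) + 12896 = (12115 + √4565) + 12896 = 25011 + √4565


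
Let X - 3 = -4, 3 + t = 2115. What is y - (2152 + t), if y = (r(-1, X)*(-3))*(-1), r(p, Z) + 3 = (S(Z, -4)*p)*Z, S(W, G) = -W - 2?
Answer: -4276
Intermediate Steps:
t = 2112 (t = -3 + 2115 = 2112)
S(W, G) = -2 - W
X = -1 (X = 3 - 4 = -1)
r(p, Z) = -3 + Z*p*(-2 - Z) (r(p, Z) = -3 + ((-2 - Z)*p)*Z = -3 + (p*(-2 - Z))*Z = -3 + Z*p*(-2 - Z))
y = -12 (y = ((-3 - 1*(-1)*(-1)*(2 - 1))*(-3))*(-1) = ((-3 - 1*(-1)*(-1)*1)*(-3))*(-1) = ((-3 - 1)*(-3))*(-1) = -4*(-3)*(-1) = 12*(-1) = -12)
y - (2152 + t) = -12 - (2152 + 2112) = -12 - 1*4264 = -12 - 4264 = -4276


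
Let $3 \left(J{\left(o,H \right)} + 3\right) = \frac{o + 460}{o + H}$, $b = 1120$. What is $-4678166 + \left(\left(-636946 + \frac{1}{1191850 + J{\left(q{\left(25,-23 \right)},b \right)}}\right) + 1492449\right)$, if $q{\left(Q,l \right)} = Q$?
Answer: $- \frac{3129992588219031}{818798986} \approx -3.8227 \cdot 10^{6}$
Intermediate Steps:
$J{\left(o,H \right)} = -3 + \frac{460 + o}{3 \left(H + o\right)}$ ($J{\left(o,H \right)} = -3 + \frac{\left(o + 460\right) \frac{1}{o + H}}{3} = -3 + \frac{\left(460 + o\right) \frac{1}{H + o}}{3} = -3 + \frac{\frac{1}{H + o} \left(460 + o\right)}{3} = -3 + \frac{460 + o}{3 \left(H + o\right)}$)
$-4678166 + \left(\left(-636946 + \frac{1}{1191850 + J{\left(q{\left(25,-23 \right)},b \right)}}\right) + 1492449\right) = -4678166 + \left(\left(-636946 + \frac{1}{1191850 + \frac{460 - 10080 - 200}{3 \left(1120 + 25\right)}}\right) + 1492449\right) = -4678166 + \left(\left(-636946 + \frac{1}{1191850 + \frac{460 - 10080 - 200}{3 \cdot 1145}}\right) + 1492449\right) = -4678166 + \left(\left(-636946 + \frac{1}{1191850 + \frac{1}{3} \cdot \frac{1}{1145} \left(-9820\right)}\right) + 1492449\right) = -4678166 + \left(\left(-636946 + \frac{1}{1191850 - \frac{1964}{687}}\right) + 1492449\right) = -4678166 + \left(\left(-636946 + \frac{1}{\frac{818798986}{687}}\right) + 1492449\right) = -4678166 + \left(\left(-636946 + \frac{687}{818798986}\right) + 1492449\right) = -4678166 + \left(- \frac{521530738936069}{818798986} + 1492449\right) = -4678166 + \frac{700484988920645}{818798986} = - \frac{3129992588219031}{818798986}$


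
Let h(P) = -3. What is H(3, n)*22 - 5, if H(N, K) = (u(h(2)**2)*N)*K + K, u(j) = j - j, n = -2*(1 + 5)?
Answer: -269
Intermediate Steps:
n = -12 (n = -2*6 = -12)
u(j) = 0
H(N, K) = K (H(N, K) = (0*N)*K + K = 0*K + K = 0 + K = K)
H(3, n)*22 - 5 = -12*22 - 5 = -264 - 5 = -269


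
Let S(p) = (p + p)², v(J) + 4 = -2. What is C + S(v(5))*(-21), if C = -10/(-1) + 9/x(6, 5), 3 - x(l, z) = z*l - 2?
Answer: -75359/25 ≈ -3014.4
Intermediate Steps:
x(l, z) = 5 - l*z (x(l, z) = 3 - (z*l - 2) = 3 - (l*z - 2) = 3 - (-2 + l*z) = 3 + (2 - l*z) = 5 - l*z)
v(J) = -6 (v(J) = -4 - 2 = -6)
C = 241/25 (C = -10/(-1) + 9/(5 - 1*6*5) = -10*(-1) + 9/(5 - 30) = 10 + 9/(-25) = 10 + 9*(-1/25) = 10 - 9/25 = 241/25 ≈ 9.6400)
S(p) = 4*p² (S(p) = (2*p)² = 4*p²)
C + S(v(5))*(-21) = 241/25 + (4*(-6)²)*(-21) = 241/25 + (4*36)*(-21) = 241/25 + 144*(-21) = 241/25 - 3024 = -75359/25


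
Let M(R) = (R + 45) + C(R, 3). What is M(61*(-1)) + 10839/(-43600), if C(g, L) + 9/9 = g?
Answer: -3411639/43600 ≈ -78.249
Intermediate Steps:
C(g, L) = -1 + g
M(R) = 44 + 2*R (M(R) = (R + 45) + (-1 + R) = (45 + R) + (-1 + R) = 44 + 2*R)
M(61*(-1)) + 10839/(-43600) = (44 + 2*(61*(-1))) + 10839/(-43600) = (44 + 2*(-61)) + 10839*(-1/43600) = (44 - 122) - 10839/43600 = -78 - 10839/43600 = -3411639/43600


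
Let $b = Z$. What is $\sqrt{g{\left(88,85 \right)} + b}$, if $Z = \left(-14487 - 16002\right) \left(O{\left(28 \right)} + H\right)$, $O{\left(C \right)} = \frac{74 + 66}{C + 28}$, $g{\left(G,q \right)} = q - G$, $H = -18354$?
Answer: $\frac{9 \sqrt{27630562}}{2} \approx 23654.0$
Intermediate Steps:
$O{\left(C \right)} = \frac{140}{28 + C}$
$Z = \frac{1119037767}{2}$ ($Z = \left(-14487 - 16002\right) \left(\frac{140}{28 + 28} - 18354\right) = - 30489 \left(\frac{140}{56} - 18354\right) = - 30489 \left(140 \cdot \frac{1}{56} - 18354\right) = - 30489 \left(\frac{5}{2} - 18354\right) = \left(-30489\right) \left(- \frac{36703}{2}\right) = \frac{1119037767}{2} \approx 5.5952 \cdot 10^{8}$)
$b = \frac{1119037767}{2} \approx 5.5952 \cdot 10^{8}$
$\sqrt{g{\left(88,85 \right)} + b} = \sqrt{\left(85 - 88\right) + \frac{1119037767}{2}} = \sqrt{-3 + \frac{1119037767}{2}} = \sqrt{\frac{1119037761}{2}} = \frac{9 \sqrt{27630562}}{2}$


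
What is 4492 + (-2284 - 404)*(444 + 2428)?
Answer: -7715444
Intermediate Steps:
4492 + (-2284 - 404)*(444 + 2428) = 4492 - 2688*2872 = 4492 - 7719936 = -7715444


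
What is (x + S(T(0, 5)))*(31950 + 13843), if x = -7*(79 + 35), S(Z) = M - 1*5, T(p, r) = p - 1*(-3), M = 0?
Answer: -36771779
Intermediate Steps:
T(p, r) = 3 + p (T(p, r) = p + 3 = 3 + p)
S(Z) = -5 (S(Z) = 0 - 1*5 = 0 - 5 = -5)
x = -798 (x = -7*114 = -798)
(x + S(T(0, 5)))*(31950 + 13843) = (-798 - 5)*(31950 + 13843) = -803*45793 = -36771779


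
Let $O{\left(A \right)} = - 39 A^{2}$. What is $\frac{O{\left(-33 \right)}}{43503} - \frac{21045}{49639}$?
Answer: $- \frac{1007912868}{719815139} \approx -1.4002$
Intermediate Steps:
$\frac{O{\left(-33 \right)}}{43503} - \frac{21045}{49639} = \frac{\left(-39\right) \left(-33\right)^{2}}{43503} - \frac{21045}{49639} = \left(-39\right) 1089 \cdot \frac{1}{43503} - \frac{21045}{49639} = \left(-42471\right) \frac{1}{43503} - \frac{21045}{49639} = - \frac{14157}{14501} - \frac{21045}{49639} = - \frac{1007912868}{719815139}$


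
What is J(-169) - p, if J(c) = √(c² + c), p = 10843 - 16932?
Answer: 6089 + 26*√42 ≈ 6257.5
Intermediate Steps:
p = -6089
J(c) = √(c + c²)
J(-169) - p = √(-169*(1 - 169)) - 1*(-6089) = √(-169*(-168)) + 6089 = √28392 + 6089 = 26*√42 + 6089 = 6089 + 26*√42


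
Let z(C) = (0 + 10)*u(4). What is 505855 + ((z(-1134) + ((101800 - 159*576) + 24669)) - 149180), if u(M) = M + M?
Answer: 391640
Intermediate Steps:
u(M) = 2*M
z(C) = 80 (z(C) = (0 + 10)*(2*4) = 10*8 = 80)
505855 + ((z(-1134) + ((101800 - 159*576) + 24669)) - 149180) = 505855 + ((80 + ((101800 - 159*576) + 24669)) - 149180) = 505855 + ((80 + ((101800 - 91584) + 24669)) - 149180) = 505855 + ((80 + (10216 + 24669)) - 149180) = 505855 + ((80 + 34885) - 149180) = 505855 + (34965 - 149180) = 505855 - 114215 = 391640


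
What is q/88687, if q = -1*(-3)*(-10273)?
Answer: -30819/88687 ≈ -0.34750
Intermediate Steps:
q = -30819 (q = 3*(-10273) = -30819)
q/88687 = -30819/88687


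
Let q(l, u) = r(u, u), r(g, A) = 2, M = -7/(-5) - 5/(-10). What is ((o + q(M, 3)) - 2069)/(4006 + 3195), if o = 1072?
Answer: -995/7201 ≈ -0.13818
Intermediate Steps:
M = 19/10 (M = -7*(-⅕) - 5*(-⅒) = 7/5 + ½ = 19/10 ≈ 1.9000)
q(l, u) = 2
((o + q(M, 3)) - 2069)/(4006 + 3195) = ((1072 + 2) - 2069)/(4006 + 3195) = (1074 - 2069)/7201 = -995*1/7201 = -995/7201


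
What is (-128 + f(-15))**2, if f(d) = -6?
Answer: 17956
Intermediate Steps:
(-128 + f(-15))**2 = (-128 - 6)**2 = (-134)**2 = 17956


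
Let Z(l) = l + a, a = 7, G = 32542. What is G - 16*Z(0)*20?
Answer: 30302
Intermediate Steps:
Z(l) = 7 + l (Z(l) = l + 7 = 7 + l)
G - 16*Z(0)*20 = 32542 - 16*(7 + 0)*20 = 32542 - 16*7*20 = 32542 - 112*20 = 32542 - 2240 = 30302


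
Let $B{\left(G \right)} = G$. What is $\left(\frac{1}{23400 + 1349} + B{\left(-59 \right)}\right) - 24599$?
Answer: $- \frac{610260841}{24749} \approx -24658.0$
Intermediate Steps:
$\left(\frac{1}{23400 + 1349} + B{\left(-59 \right)}\right) - 24599 = \left(\frac{1}{23400 + 1349} - 59\right) - 24599 = \left(\frac{1}{24749} - 59\right) - 24599 = - \frac{1460190}{24749} - 24599 = - \frac{610260841}{24749}$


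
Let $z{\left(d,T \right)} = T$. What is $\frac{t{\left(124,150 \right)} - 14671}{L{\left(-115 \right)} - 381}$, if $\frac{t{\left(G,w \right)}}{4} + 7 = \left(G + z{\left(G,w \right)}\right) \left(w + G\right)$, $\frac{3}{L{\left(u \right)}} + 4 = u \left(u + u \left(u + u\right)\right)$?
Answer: $- \frac{864963025045}{1153869552} \approx -749.62$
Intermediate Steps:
$L{\left(u \right)} = \frac{3}{-4 + u \left(u + 2 u^{2}\right)}$ ($L{\left(u \right)} = \frac{3}{-4 + u \left(u + u \left(u + u\right)\right)} = \frac{3}{-4 + u \left(u + u 2 u\right)} = \frac{3}{-4 + u \left(u + 2 u^{2}\right)}$)
$t{\left(G,w \right)} = -28 + 4 \left(G + w\right)^{2}$ ($t{\left(G,w \right)} = -28 + 4 \left(G + w\right) \left(w + G\right) = -28 + 4 \left(G + w\right) \left(G + w\right) = -28 + 4 \left(G + w\right)^{2}$)
$\frac{t{\left(124,150 \right)} - 14671}{L{\left(-115 \right)} - 381} = \frac{\left(-28 + 4 \cdot 124^{2} + 4 \cdot 150^{2} + 8 \cdot 124 \cdot 150\right) - 14671}{\frac{3}{-4 + \left(-115\right)^{2} + 2 \left(-115\right)^{3}} - 381} = \frac{\left(-28 + 4 \cdot 15376 + 4 \cdot 22500 + 148800\right) - 14671}{\frac{3}{-4 + 13225 + 2 \left(-1520875\right)} - 381} = \frac{\left(-28 + 61504 + 90000 + 148800\right) - 14671}{\frac{3}{-4 + 13225 - 3041750} - 381} = \frac{300276 - 14671}{\frac{3}{-3028529} - 381} = \frac{285605}{3 \left(- \frac{1}{3028529}\right) - 381} = \frac{285605}{- \frac{3}{3028529} - 381} = \frac{285605}{- \frac{1153869552}{3028529}} = 285605 \left(- \frac{3028529}{1153869552}\right) = - \frac{864963025045}{1153869552}$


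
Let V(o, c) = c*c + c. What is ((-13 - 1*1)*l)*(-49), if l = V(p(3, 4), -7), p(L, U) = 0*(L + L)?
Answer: 28812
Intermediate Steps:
p(L, U) = 0 (p(L, U) = 0*(2*L) = 0)
V(o, c) = c + c² (V(o, c) = c² + c = c + c²)
l = 42 (l = -7*(1 - 7) = -7*(-6) = 42)
((-13 - 1*1)*l)*(-49) = ((-13 - 1*1)*42)*(-49) = ((-13 - 1)*42)*(-49) = -14*42*(-49) = -588*(-49) = 28812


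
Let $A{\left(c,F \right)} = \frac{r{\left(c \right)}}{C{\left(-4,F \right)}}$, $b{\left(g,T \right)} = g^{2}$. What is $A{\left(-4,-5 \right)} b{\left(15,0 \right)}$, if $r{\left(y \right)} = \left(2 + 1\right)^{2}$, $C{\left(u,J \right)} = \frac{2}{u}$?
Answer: $-4050$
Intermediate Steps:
$r{\left(y \right)} = 9$ ($r{\left(y \right)} = 3^{2} = 9$)
$A{\left(c,F \right)} = -18$ ($A{\left(c,F \right)} = \frac{9}{2 \frac{1}{-4}} = \frac{9}{2 \left(- \frac{1}{4}\right)} = \frac{9}{- \frac{1}{2}} = 9 \left(-2\right) = -18$)
$A{\left(-4,-5 \right)} b{\left(15,0 \right)} = - 18 \cdot 15^{2} = \left(-18\right) 225 = -4050$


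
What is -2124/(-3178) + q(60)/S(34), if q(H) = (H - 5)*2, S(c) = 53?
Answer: 231076/84217 ≈ 2.7438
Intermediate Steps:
q(H) = -10 + 2*H (q(H) = (-5 + H)*2 = -10 + 2*H)
-2124/(-3178) + q(60)/S(34) = -2124/(-3178) + (-10 + 2*60)/53 = -2124*(-1/3178) + (-10 + 120)*(1/53) = 1062/1589 + 110*(1/53) = 1062/1589 + 110/53 = 231076/84217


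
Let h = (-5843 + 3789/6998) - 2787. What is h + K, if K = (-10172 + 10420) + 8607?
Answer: 1578339/6998 ≈ 225.54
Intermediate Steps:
h = -60388951/6998 (h = (-5843 + 3789*(1/6998)) - 2787 = (-5843 + 3789/6998) - 2787 = -40885525/6998 - 2787 = -60388951/6998 ≈ -8629.5)
K = 8855 (K = 248 + 8607 = 8855)
h + K = -60388951/6998 + 8855 = 1578339/6998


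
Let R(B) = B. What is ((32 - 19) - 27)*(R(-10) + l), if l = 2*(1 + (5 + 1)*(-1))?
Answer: 280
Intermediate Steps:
l = -10 (l = 2*(1 + 6*(-1)) = 2*(1 - 6) = 2*(-5) = -10)
((32 - 19) - 27)*(R(-10) + l) = ((32 - 19) - 27)*(-10 - 10) = (13 - 27)*(-20) = -14*(-20) = 280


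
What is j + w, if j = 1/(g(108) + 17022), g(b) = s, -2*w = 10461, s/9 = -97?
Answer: -168934687/32298 ≈ -5230.5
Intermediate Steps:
s = -873 (s = 9*(-97) = -873)
w = -10461/2 (w = -½*10461 = -10461/2 ≈ -5230.5)
g(b) = -873
j = 1/16149 (j = 1/(-873 + 17022) = 1/16149 ≈ 6.1923e-5)
j + w = 1/16149 - 10461/2 = -168934687/32298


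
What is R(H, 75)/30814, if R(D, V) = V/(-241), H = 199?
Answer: -75/7426174 ≈ -1.0099e-5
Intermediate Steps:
R(D, V) = -V/241 (R(D, V) = V*(-1/241) = -V/241)
R(H, 75)/30814 = -1/241*75/30814 = -75/241*1/30814 = -75/7426174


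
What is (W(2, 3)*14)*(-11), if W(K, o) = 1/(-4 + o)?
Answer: 154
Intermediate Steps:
(W(2, 3)*14)*(-11) = (14/(-4 + 3))*(-11) = (14/(-1))*(-11) = -1*14*(-11) = -14*(-11) = 154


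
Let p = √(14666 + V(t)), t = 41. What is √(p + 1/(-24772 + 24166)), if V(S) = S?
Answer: √(-606 + 367236*√14707)/606 ≈ 11.012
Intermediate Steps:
p = √14707 (p = √(14666 + 41) = √14707 ≈ 121.27)
√(p + 1/(-24772 + 24166)) = √(√14707 + 1/(-24772 + 24166)) = √(√14707 + 1/(-606)) = √(√14707 - 1/606) = √(-1/606 + √14707)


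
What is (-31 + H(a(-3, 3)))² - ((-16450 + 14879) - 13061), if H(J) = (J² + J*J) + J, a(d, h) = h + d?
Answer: 15593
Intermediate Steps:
a(d, h) = d + h
H(J) = J + 2*J² (H(J) = (J² + J²) + J = 2*J² + J = J + 2*J²)
(-31 + H(a(-3, 3)))² - ((-16450 + 14879) - 13061) = (-31 + (-3 + 3)*(1 + 2*(-3 + 3)))² - ((-16450 + 14879) - 13061) = (-31 + 0*(1 + 2*0))² - (-1571 - 13061) = (-31 + 0*(1 + 0))² - 1*(-14632) = (-31 + 0*1)² + 14632 = (-31 + 0)² + 14632 = (-31)² + 14632 = 961 + 14632 = 15593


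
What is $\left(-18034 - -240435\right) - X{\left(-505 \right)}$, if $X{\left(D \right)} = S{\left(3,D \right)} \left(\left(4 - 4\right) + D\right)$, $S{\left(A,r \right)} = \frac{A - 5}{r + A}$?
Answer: $\frac{55823156}{251} \approx 2.224 \cdot 10^{5}$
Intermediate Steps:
$S{\left(A,r \right)} = \frac{-5 + A}{A + r}$
$X{\left(D \right)} = - \frac{2 D}{3 + D}$ ($X{\left(D \right)} = \frac{-5 + 3}{3 + D} \left(\left(4 - 4\right) + D\right) = \frac{1}{3 + D} \left(-2\right) \left(\left(4 - 4\right) + D\right) = - \frac{2}{3 + D} \left(0 + D\right) = - \frac{2}{3 + D} D = - \frac{2 D}{3 + D}$)
$\left(-18034 - -240435\right) - X{\left(-505 \right)} = \left(-18034 - -240435\right) - \left(-2\right) \left(-505\right) \frac{1}{3 - 505} = \left(-18034 + 240435\right) - \left(-2\right) \left(-505\right) \frac{1}{-502} = 222401 - \left(-2\right) \left(-505\right) \left(- \frac{1}{502}\right) = 222401 - - \frac{505}{251} = 222401 + \frac{505}{251} = \frac{55823156}{251}$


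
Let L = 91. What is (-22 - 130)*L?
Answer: -13832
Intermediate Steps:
(-22 - 130)*L = (-22 - 130)*91 = -152*91 = -13832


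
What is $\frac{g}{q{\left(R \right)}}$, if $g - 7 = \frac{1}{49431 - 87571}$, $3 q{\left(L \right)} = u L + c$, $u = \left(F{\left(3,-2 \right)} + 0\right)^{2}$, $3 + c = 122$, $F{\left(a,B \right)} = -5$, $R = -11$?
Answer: $- \frac{266979}{1983280} \approx -0.13461$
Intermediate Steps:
$c = 119$ ($c = -3 + 122 = 119$)
$u = 25$ ($u = \left(-5 + 0\right)^{2} = \left(-5\right)^{2} = 25$)
$q{\left(L \right)} = \frac{119}{3} + \frac{25 L}{3}$ ($q{\left(L \right)} = \frac{25 L + 119}{3} = \frac{119 + 25 L}{3} = \frac{119}{3} + \frac{25 L}{3}$)
$g = \frac{266979}{38140}$ ($g = 7 + \frac{1}{49431 - 87571} = 7 + \frac{1}{-38140} = 7 - \frac{1}{38140} = \frac{266979}{38140} \approx 7.0$)
$\frac{g}{q{\left(R \right)}} = \frac{266979}{38140 \left(\frac{119}{3} + \frac{25}{3} \left(-11\right)\right)} = \frac{266979}{38140 \left(\frac{119}{3} - \frac{275}{3}\right)} = \frac{266979}{38140 \left(-52\right)} = \frac{266979}{38140} \left(- \frac{1}{52}\right) = - \frac{266979}{1983280}$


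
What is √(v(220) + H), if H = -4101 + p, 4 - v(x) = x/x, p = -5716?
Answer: I*√9814 ≈ 99.066*I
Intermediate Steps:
v(x) = 3 (v(x) = 4 - x/x = 4 - 1*1 = 4 - 1 = 3)
H = -9817 (H = -4101 - 5716 = -9817)
√(v(220) + H) = √(3 - 9817) = √(-9814) = I*√9814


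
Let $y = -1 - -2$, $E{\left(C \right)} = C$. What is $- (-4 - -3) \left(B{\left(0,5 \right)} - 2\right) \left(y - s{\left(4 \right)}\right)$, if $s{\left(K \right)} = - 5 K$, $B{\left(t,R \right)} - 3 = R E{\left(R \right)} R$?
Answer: $2646$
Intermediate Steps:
$y = 1$ ($y = -1 + 2 = 1$)
$B{\left(t,R \right)} = 3 + R^{3}$ ($B{\left(t,R \right)} = 3 + R R R = 3 + R^{2} R = 3 + R^{3}$)
$- (-4 - -3) \left(B{\left(0,5 \right)} - 2\right) \left(y - s{\left(4 \right)}\right) = - (-4 - -3) \left(\left(3 + 5^{3}\right) - 2\right) \left(1 - \left(-5\right) 4\right) = - (-4 + 3) \left(\left(3 + 125\right) - 2\right) \left(1 - -20\right) = \left(-1\right) \left(-1\right) \left(128 - 2\right) \left(1 + 20\right) = 1 \cdot 126 \cdot 21 = 126 \cdot 21 = 2646$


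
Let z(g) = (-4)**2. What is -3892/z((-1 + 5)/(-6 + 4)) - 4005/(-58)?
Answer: -20207/116 ≈ -174.20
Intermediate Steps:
z(g) = 16
-3892/z((-1 + 5)/(-6 + 4)) - 4005/(-58) = -3892/16 - 4005/(-58) = -3892*1/16 - 4005*(-1/58) = -973/4 + 4005/58 = -20207/116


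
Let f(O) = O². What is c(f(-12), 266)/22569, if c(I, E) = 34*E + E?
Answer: 9310/22569 ≈ 0.41251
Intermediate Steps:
c(I, E) = 35*E
c(f(-12), 266)/22569 = (35*266)/22569 = 9310*(1/22569) = 9310/22569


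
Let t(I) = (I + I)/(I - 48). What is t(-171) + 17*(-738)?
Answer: -915744/73 ≈ -12544.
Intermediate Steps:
t(I) = 2*I/(-48 + I) (t(I) = (2*I)/(-48 + I) = 2*I/(-48 + I))
t(-171) + 17*(-738) = 2*(-171)/(-48 - 171) + 17*(-738) = 2*(-171)/(-219) - 12546 = 2*(-171)*(-1/219) - 12546 = 114/73 - 12546 = -915744/73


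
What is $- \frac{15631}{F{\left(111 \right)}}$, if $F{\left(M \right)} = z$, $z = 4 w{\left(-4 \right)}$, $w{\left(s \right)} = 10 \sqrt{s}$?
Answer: $\frac{15631 i}{80} \approx 195.39 i$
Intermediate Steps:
$z = 80 i$ ($z = 4 \cdot 10 \sqrt{-4} = 4 \cdot 10 \cdot 2 i = 4 \cdot 20 i = 80 i \approx 80.0 i$)
$F{\left(M \right)} = 80 i$
$- \frac{15631}{F{\left(111 \right)}} = - \frac{15631}{80 i} = - 15631 \left(- \frac{i}{80}\right) = \frac{15631 i}{80}$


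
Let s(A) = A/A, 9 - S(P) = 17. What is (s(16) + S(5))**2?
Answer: 49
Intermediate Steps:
S(P) = -8 (S(P) = 9 - 1*17 = 9 - 17 = -8)
s(A) = 1
(s(16) + S(5))**2 = (1 - 8)**2 = (-7)**2 = 49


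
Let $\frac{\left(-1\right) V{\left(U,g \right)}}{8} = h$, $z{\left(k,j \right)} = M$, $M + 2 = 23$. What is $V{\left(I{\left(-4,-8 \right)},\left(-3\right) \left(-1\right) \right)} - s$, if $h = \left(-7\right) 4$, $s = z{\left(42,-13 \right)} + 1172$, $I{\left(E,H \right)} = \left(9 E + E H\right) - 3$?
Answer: $-969$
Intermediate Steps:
$M = 21$ ($M = -2 + 23 = 21$)
$z{\left(k,j \right)} = 21$
$I{\left(E,H \right)} = -3 + 9 E + E H$
$s = 1193$ ($s = 21 + 1172 = 1193$)
$h = -28$
$V{\left(U,g \right)} = 224$ ($V{\left(U,g \right)} = \left(-8\right) \left(-28\right) = 224$)
$V{\left(I{\left(-4,-8 \right)},\left(-3\right) \left(-1\right) \right)} - s = 224 - 1193 = -969$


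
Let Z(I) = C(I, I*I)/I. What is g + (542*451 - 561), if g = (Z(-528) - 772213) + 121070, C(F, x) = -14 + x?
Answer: -107656553/264 ≈ -4.0779e+5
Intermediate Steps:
Z(I) = (-14 + I**2)/I (Z(I) = (-14 + I*I)/I = (-14 + I**2)/I)
g = -172041137/264 (g = ((-528 - 14/(-528)) - 772213) + 121070 = ((-528 - 14*(-1/528)) - 772213) + 121070 = ((-528 + 7/264) - 772213) + 121070 = (-139385/264 - 772213) + 121070 = -204003617/264 + 121070 = -172041137/264 ≈ -6.5167e+5)
g + (542*451 - 561) = -172041137/264 + (542*451 - 561) = -172041137/264 + (244442 - 561) = -172041137/264 + 243881 = -107656553/264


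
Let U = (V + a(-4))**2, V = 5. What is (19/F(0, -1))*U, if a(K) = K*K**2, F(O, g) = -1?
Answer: -66139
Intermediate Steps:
a(K) = K**3
U = 3481 (U = (5 + (-4)**3)**2 = (5 - 64)**2 = (-59)**2 = 3481)
(19/F(0, -1))*U = (19/(-1))*3481 = -1*19*3481 = -19*3481 = -66139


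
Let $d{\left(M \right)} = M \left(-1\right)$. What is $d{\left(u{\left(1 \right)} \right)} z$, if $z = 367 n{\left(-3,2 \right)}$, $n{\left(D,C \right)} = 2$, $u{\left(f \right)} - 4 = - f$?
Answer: $-2202$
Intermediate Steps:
$u{\left(f \right)} = 4 - f$
$z = 734$ ($z = 367 \cdot 2 = 734$)
$d{\left(M \right)} = - M$
$d{\left(u{\left(1 \right)} \right)} z = - (4 - 1) 734 = \left(-1\right) 3 \cdot 734 = \left(-3\right) 734 = -2202$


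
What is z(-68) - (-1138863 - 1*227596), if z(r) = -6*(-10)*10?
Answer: 1367059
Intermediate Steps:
z(r) = 600 (z(r) = 60*10 = 600)
z(-68) - (-1138863 - 1*227596) = 600 - (-1138863 - 1*227596) = 600 - (-1138863 - 227596) = 600 - 1*(-1366459) = 600 + 1366459 = 1367059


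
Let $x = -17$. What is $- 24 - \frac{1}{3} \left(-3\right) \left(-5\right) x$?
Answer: $-2040$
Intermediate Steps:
$- 24 - \frac{1}{3} \left(-3\right) \left(-5\right) x = - 24 - \frac{1}{3} \left(-3\right) \left(-5\right) \left(-17\right) = - 24 \left(-1\right) \frac{1}{3} \left(-3\right) \left(-5\right) \left(-17\right) = - 24 \left(- \frac{1}{3}\right) \left(-3\right) \left(-5\right) \left(-17\right) = - 24 \cdot 1 \left(-5\right) \left(-17\right) = \left(-24\right) \left(-5\right) \left(-17\right) = 120 \left(-17\right) = -2040$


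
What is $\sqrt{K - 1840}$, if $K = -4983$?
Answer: $i \sqrt{6823} \approx 82.601 i$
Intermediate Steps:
$\sqrt{K - 1840} = \sqrt{-4983 - 1840} = \sqrt{-6823} = i \sqrt{6823}$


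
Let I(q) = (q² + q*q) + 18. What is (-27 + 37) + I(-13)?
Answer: 366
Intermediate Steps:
I(q) = 18 + 2*q² (I(q) = (q² + q²) + 18 = 2*q² + 18 = 18 + 2*q²)
(-27 + 37) + I(-13) = (-27 + 37) + (18 + 2*(-13)²) = 10 + (18 + 2*169) = 10 + (18 + 338) = 10 + 356 = 366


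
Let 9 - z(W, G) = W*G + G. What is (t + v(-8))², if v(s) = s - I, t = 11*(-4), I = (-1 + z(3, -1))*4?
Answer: 10000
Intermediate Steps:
z(W, G) = 9 - G - G*W (z(W, G) = 9 - (W*G + G) = 9 - (G*W + G) = 9 - (G + G*W) = 9 + (-G - G*W) = 9 - G - G*W)
I = 48 (I = (-1 + (9 - 1*(-1) - 1*(-1)*3))*4 = (-1 + (9 + 1 + 3))*4 = (-1 + 13)*4 = 12*4 = 48)
t = -44
v(s) = -48 + s (v(s) = s - 1*48 = s - 48 = -48 + s)
(t + v(-8))² = (-44 + (-48 - 8))² = (-44 - 56)² = (-100)² = 10000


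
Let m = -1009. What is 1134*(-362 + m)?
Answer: -1554714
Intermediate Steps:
1134*(-362 + m) = 1134*(-362 - 1009) = 1134*(-1371) = -1554714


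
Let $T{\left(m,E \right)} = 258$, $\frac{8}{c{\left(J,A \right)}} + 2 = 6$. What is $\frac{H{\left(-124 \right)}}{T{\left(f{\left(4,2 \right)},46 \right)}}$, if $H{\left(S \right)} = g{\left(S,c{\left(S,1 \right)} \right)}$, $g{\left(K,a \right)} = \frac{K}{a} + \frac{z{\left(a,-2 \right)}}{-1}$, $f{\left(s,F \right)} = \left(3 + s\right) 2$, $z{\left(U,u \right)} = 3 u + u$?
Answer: $- \frac{9}{43} \approx -0.2093$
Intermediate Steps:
$z{\left(U,u \right)} = 4 u$
$f{\left(s,F \right)} = 6 + 2 s$
$c{\left(J,A \right)} = 2$ ($c{\left(J,A \right)} = \frac{8}{-2 + 6} = \frac{8}{4} = 8 \cdot \frac{1}{4} = 2$)
$g{\left(K,a \right)} = 8 + \frac{K}{a}$ ($g{\left(K,a \right)} = \frac{K}{a} + \frac{4 \left(-2\right)}{-1} = \frac{K}{a} - -8 = \frac{K}{a} + 8 = 8 + \frac{K}{a}$)
$H{\left(S \right)} = 8 + \frac{S}{2}$
$\frac{H{\left(-124 \right)}}{T{\left(f{\left(4,2 \right)},46 \right)}} = \frac{8 + \frac{1}{2} \left(-124\right)}{258} = \left(8 - 62\right) \frac{1}{258} = \left(-54\right) \frac{1}{258} = - \frac{9}{43}$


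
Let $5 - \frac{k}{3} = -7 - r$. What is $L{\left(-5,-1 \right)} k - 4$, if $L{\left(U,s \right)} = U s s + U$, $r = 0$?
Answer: $-364$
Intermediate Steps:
$k = 36$ ($k = 15 - 3 \left(-7 - 0\right) = 15 - 3 \left(-7 + 0\right) = 15 - -21 = 15 + 21 = 36$)
$L{\left(U,s \right)} = U + U s^{2}$ ($L{\left(U,s \right)} = U s^{2} + U = U + U s^{2}$)
$L{\left(-5,-1 \right)} k - 4 = - 5 \left(1 + \left(-1\right)^{2}\right) 36 - 4 = - 5 \left(1 + 1\right) 36 - 4 = \left(-5\right) 2 \cdot 36 - 4 = \left(-10\right) 36 - 4 = -360 - 4 = -364$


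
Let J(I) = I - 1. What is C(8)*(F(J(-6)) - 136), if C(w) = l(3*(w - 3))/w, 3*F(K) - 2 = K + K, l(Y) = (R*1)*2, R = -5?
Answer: 175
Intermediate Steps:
J(I) = -1 + I
l(Y) = -10 (l(Y) = -5*1*2 = -5*2 = -10)
F(K) = ⅔ + 2*K/3 (F(K) = ⅔ + (K + K)/3 = ⅔ + (2*K)/3 = ⅔ + 2*K/3)
C(w) = -10/w
C(8)*(F(J(-6)) - 136) = (-10/8)*((⅔ + 2*(-1 - 6)/3) - 136) = (-10*⅛)*((⅔ + (⅔)*(-7)) - 136) = -5*((⅔ - 14/3) - 136)/4 = -5*(-4 - 136)/4 = -5/4*(-140) = 175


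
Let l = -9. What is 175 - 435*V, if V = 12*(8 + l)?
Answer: 5395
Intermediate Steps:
V = -12 (V = 12*(8 - 9) = 12*(-1) = -12)
175 - 435*V = 175 - 435*(-12) = 175 + 5220 = 5395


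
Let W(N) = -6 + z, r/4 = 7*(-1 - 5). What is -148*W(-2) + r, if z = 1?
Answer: 572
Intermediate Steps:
r = -168 (r = 4*(7*(-1 - 5)) = 4*(7*(-6)) = 4*(-42) = -168)
W(N) = -5 (W(N) = -6 + 1 = -5)
-148*W(-2) + r = -148*(-5) - 168 = 740 - 168 = 572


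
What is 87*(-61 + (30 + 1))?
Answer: -2610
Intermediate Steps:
87*(-61 + (30 + 1)) = 87*(-61 + 31) = 87*(-30) = -2610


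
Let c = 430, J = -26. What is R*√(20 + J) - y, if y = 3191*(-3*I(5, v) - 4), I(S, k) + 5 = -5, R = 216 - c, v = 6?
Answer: -82966 - 214*I*√6 ≈ -82966.0 - 524.19*I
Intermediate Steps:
R = -214 (R = 216 - 1*430 = 216 - 430 = -214)
I(S, k) = -10 (I(S, k) = -5 - 5 = -10)
y = 82966 (y = 3191*(-3*(-10) - 4) = 3191*(30 - 4) = 3191*26 = 82966)
R*√(20 + J) - y = -214*√(20 - 26) - 1*82966 = -214*I*√6 - 82966 = -82966 - 214*I*√6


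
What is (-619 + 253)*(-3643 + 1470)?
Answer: 795318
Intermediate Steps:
(-619 + 253)*(-3643 + 1470) = -366*(-2173) = 795318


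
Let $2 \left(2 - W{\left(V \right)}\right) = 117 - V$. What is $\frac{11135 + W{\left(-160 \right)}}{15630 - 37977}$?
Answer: $- \frac{21997}{44694} \approx -0.49217$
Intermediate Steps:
$W{\left(V \right)} = - \frac{113}{2} + \frac{V}{2}$ ($W{\left(V \right)} = 2 - \frac{117 - V}{2} = 2 + \left(- \frac{117}{2} + \frac{V}{2}\right) = - \frac{113}{2} + \frac{V}{2}$)
$\frac{11135 + W{\left(-160 \right)}}{15630 - 37977} = \frac{11135 + \left(- \frac{113}{2} + \frac{1}{2} \left(-160\right)\right)}{15630 - 37977} = \frac{11135 - \frac{273}{2}}{-22347} = \left(11135 - \frac{273}{2}\right) \left(- \frac{1}{22347}\right) = \frac{21997}{2} \left(- \frac{1}{22347}\right) = - \frac{21997}{44694}$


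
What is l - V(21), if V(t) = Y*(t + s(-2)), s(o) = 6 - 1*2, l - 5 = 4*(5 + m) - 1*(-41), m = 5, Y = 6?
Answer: -64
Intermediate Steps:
l = 86 (l = 5 + (4*(5 + 5) - 1*(-41)) = 5 + (4*10 + 41) = 5 + (40 + 41) = 5 + 81 = 86)
s(o) = 4 (s(o) = 6 - 2 = 4)
V(t) = 24 + 6*t (V(t) = 6*(t + 4) = 6*(4 + t) = 24 + 6*t)
l - V(21) = 86 - (24 + 6*21) = 86 - (24 + 126) = 86 - 1*150 = 86 - 150 = -64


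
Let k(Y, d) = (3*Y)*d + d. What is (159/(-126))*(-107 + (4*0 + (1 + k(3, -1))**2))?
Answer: 689/21 ≈ 32.810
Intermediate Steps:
k(Y, d) = d + 3*Y*d (k(Y, d) = 3*Y*d + d = d + 3*Y*d)
(159/(-126))*(-107 + (4*0 + (1 + k(3, -1))**2)) = (159/(-126))*(-107 + (4*0 + (1 - (1 + 3*3))**2)) = (159*(-1/126))*(-107 + (0 + (1 - (1 + 9))**2)) = -53*(-107 + (0 + (1 - 1*10)**2))/42 = -53*(-107 + (0 + (1 - 10)**2))/42 = -53*(-107 + (0 + (-9)**2))/42 = -53*(-107 + (0 + 81))/42 = -53*(-107 + 81)/42 = -53/42*(-26) = 689/21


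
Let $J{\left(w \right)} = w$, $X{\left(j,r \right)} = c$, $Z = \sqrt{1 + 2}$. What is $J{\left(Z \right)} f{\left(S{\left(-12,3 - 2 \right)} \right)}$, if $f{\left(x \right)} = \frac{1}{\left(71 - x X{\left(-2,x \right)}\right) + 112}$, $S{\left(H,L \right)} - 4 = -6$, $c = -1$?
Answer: $\frac{\sqrt{3}}{181} \approx 0.0095693$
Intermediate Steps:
$S{\left(H,L \right)} = -2$ ($S{\left(H,L \right)} = 4 - 6 = -2$)
$Z = \sqrt{3} \approx 1.732$
$X{\left(j,r \right)} = -1$
$f{\left(x \right)} = \frac{1}{183 + x}$ ($f{\left(x \right)} = \frac{1}{\left(71 - x \left(-1\right)\right) + 112} = \frac{1}{\left(71 - - x\right) + 112} = \frac{1}{\left(71 + x\right) + 112} = \frac{1}{183 + x}$)
$J{\left(Z \right)} f{\left(S{\left(-12,3 - 2 \right)} \right)} = \frac{\sqrt{3}}{183 - 2} = \frac{\sqrt{3}}{181}$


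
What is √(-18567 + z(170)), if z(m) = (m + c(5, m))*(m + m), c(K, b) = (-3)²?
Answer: √42293 ≈ 205.65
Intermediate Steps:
c(K, b) = 9
z(m) = 2*m*(9 + m) (z(m) = (m + 9)*(m + m) = (9 + m)*(2*m) = 2*m*(9 + m))
√(-18567 + z(170)) = √(-18567 + 2*170*(9 + 170)) = √(-18567 + 2*170*179) = √(-18567 + 60860) = √42293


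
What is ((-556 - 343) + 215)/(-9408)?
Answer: 57/784 ≈ 0.072704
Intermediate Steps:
((-556 - 343) + 215)/(-9408) = (-899 + 215)*(-1/9408) = -684*(-1/9408) = 57/784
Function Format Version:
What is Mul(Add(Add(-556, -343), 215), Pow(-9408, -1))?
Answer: Rational(57, 784) ≈ 0.072704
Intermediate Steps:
Mul(Add(Add(-556, -343), 215), Pow(-9408, -1)) = Mul(Add(-899, 215), Rational(-1, 9408)) = Mul(-684, Rational(-1, 9408)) = Rational(57, 784)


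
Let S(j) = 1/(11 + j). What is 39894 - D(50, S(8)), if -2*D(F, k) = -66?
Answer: 39861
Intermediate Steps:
D(F, k) = 33 (D(F, k) = -1/2*(-66) = 33)
39894 - D(50, S(8)) = 39894 - 1*33 = 39894 - 33 = 39861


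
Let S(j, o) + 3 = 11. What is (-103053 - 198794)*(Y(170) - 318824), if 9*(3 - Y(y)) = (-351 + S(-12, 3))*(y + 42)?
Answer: 844167355031/9 ≈ 9.3796e+10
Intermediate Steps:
S(j, o) = 8 (S(j, o) = -3 + 11 = 8)
Y(y) = 4811/3 + 343*y/9 (Y(y) = 3 - (-351 + 8)*(y + 42)/9 = 3 - (-343)*(42 + y)/9 = 3 - (-14406 - 343*y)/9 = 3 + (4802/3 + 343*y/9) = 4811/3 + 343*y/9)
(-103053 - 198794)*(Y(170) - 318824) = (-103053 - 198794)*((4811/3 + (343/9)*170) - 318824) = -301847*((4811/3 + 58310/9) - 318824) = -301847*(72743/9 - 318824) = -301847*(-2796673/9) = 844167355031/9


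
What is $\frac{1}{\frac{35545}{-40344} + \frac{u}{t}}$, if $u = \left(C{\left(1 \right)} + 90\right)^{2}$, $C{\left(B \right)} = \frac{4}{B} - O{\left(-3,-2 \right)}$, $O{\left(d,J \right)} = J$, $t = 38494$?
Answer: $- \frac{776500968}{498229463} \approx -1.5585$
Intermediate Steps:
$C{\left(B \right)} = 2 + \frac{4}{B}$ ($C{\left(B \right)} = \frac{4}{B} - -2 = \frac{4}{B} + 2 = 2 + \frac{4}{B}$)
$u = 9216$ ($u = \left(\left(2 + \frac{4}{1}\right) + 90\right)^{2} = \left(\left(2 + 4 \cdot 1\right) + 90\right)^{2} = \left(\left(2 + 4\right) + 90\right)^{2} = \left(6 + 90\right)^{2} = 96^{2} = 9216$)
$\frac{1}{\frac{35545}{-40344} + \frac{u}{t}} = \frac{1}{\frac{35545}{-40344} + \frac{9216}{38494}} = \frac{1}{35545 \left(- \frac{1}{40344}\right) + 9216 \cdot \frac{1}{38494}} = \frac{1}{- \frac{35545}{40344} + \frac{4608}{19247}} = \frac{1}{- \frac{498229463}{776500968}} = - \frac{776500968}{498229463}$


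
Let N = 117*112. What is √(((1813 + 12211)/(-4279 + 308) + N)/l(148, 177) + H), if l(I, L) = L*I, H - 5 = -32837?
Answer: I*√61508236701765282/1368741 ≈ 181.19*I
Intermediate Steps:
H = -32832 (H = 5 - 32837 = -32832)
l(I, L) = I*L
N = 13104
√(((1813 + 12211)/(-4279 + 308) + N)/l(148, 177) + H) = √(((1813 + 12211)/(-4279 + 308) + 13104)/((148*177)) - 32832) = √((14024/(-3971) + 13104)/26196 - 32832) = √((14024*(-1/3971) + 13104)*(1/26196) - 32832) = √((-14024/3971 + 13104)*(1/26196) - 32832) = √((52021960/3971)*(1/26196) - 32832) = √(13005490/26006079 - 32832) = √(-853818580238/26006079) = I*√61508236701765282/1368741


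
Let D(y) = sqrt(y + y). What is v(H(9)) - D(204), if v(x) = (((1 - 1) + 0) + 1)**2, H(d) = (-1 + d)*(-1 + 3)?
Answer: 1 - 2*sqrt(102) ≈ -19.199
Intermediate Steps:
D(y) = sqrt(2)*sqrt(y) (D(y) = sqrt(2*y) = sqrt(2)*sqrt(y))
H(d) = -2 + 2*d (H(d) = (-1 + d)*2 = -2 + 2*d)
v(x) = 1 (v(x) = ((0 + 0) + 1)**2 = (0 + 1)**2 = 1**2 = 1)
v(H(9)) - D(204) = 1 - sqrt(2)*sqrt(204) = 1 - sqrt(2)*2*sqrt(51) = 1 - 2*sqrt(102)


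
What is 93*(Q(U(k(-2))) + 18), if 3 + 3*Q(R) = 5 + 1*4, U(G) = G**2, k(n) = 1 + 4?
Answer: 1860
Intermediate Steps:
k(n) = 5
Q(R) = 2 (Q(R) = -1 + (5 + 1*4)/3 = -1 + (5 + 4)/3 = -1 + (1/3)*9 = -1 + 3 = 2)
93*(Q(U(k(-2))) + 18) = 93*(2 + 18) = 93*20 = 1860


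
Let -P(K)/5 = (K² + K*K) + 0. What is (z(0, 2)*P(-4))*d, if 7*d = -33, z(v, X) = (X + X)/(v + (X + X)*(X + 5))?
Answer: 5280/49 ≈ 107.76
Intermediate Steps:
z(v, X) = 2*X/(v + 2*X*(5 + X)) (z(v, X) = (2*X)/(v + (2*X)*(5 + X)) = (2*X)/(v + 2*X*(5 + X)) = 2*X/(v + 2*X*(5 + X)))
P(K) = -10*K² (P(K) = -5*((K² + K*K) + 0) = -5*((K² + K²) + 0) = -5*(2*K² + 0) = -10*K²)
d = -33/7 (d = (⅐)*(-33) = -33/7 ≈ -4.7143)
(z(0, 2)*P(-4))*d = ((2*2/(0 + 2*2² + 10*2))*(-10*(-4)²))*(-33/7) = ((2*2/(0 + 2*4 + 20))*(-10*16))*(-33/7) = ((2*2/(0 + 8 + 20))*(-160))*(-33/7) = ((2*2/28)*(-160))*(-33/7) = ((2*2*(1/28))*(-160))*(-33/7) = ((⅐)*(-160))*(-33/7) = -160/7*(-33/7) = 5280/49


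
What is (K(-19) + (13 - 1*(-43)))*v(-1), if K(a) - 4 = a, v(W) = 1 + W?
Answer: 0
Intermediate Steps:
K(a) = 4 + a
(K(-19) + (13 - 1*(-43)))*v(-1) = ((4 - 19) + (13 - 1*(-43)))*(1 - 1) = (-15 + (13 + 43))*0 = (-15 + 56)*0 = 41*0 = 0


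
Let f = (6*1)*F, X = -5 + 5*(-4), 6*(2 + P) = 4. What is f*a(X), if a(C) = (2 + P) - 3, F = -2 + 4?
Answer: -28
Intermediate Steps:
F = 2
P = -4/3 (P = -2 + (⅙)*4 = -2 + ⅔ = -4/3 ≈ -1.3333)
X = -25 (X = -5 - 20 = -25)
f = 12 (f = (6*1)*2 = 6*2 = 12)
a(C) = -7/3 (a(C) = (2 - 4/3) - 3 = ⅔ - 3 = -7/3)
f*a(X) = 12*(-7/3) = -28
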